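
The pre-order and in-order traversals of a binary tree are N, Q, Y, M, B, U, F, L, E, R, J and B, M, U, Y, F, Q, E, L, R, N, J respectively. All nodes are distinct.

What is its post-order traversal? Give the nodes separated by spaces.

B U M F Y E R L Q J N

The first element of pre-order is the root; it splits in-order into left and right subtrees.
Root N: left subtree has 9 nodes {B, M, U, Y, F, Q, E, L, R}, right has 1 {J}.
  Root Q: left subtree has 5 nodes {B, M, U, Y, F}, right has 3 {E, L, R}.
    Root Y: left subtree has 3 nodes {B, M, U}, right has 1 {F}.
      Root M: left subtree has 1 node {B}, right has 1 {U}.
    Root L: left subtree has 1 node {E}, right has 1 {R}.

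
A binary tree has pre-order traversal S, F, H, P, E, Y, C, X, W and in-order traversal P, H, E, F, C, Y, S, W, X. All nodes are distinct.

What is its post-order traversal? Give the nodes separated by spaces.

P E H C Y F W X S

The first element of pre-order is the root; it splits in-order into left and right subtrees.
Root S: left subtree has 6 nodes {P, H, E, F, C, Y}, right has 2 {W, X}.
  Root F: left subtree has 3 nodes {P, H, E}, right has 2 {C, Y}.
    Root H: left subtree has 1 node {P}, right has 1 {E}.
    Root Y: left subtree has 1 node {C}, right has 0 { }.
  Root X: left subtree has 1 node {W}, right has 0 { }.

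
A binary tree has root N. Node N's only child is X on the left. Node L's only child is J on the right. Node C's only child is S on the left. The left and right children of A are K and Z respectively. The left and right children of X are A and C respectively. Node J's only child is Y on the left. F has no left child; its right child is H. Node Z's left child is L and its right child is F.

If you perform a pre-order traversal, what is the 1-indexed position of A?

3

Pre-order visits the node, then its left subtree, then its right subtree.
Visit N.
At N: go left to X.
  Visit X.
  At X: go left to A.
    Visit A.
    At A: go left to K.
      K is a leaf — visit K.
    At A: go right to Z.
      Visit Z.
      At Z: go left to L.
        Visit L.
        At L: no left child.
        At L: go right to J.
          Visit J.
          At J: go left to Y.
            Y is a leaf — visit Y.
          At J: no right child.
      At Z: go right to F.
        Visit F.
        At F: no left child.
        At F: go right to H.
          H is a leaf — visit H.
  At X: go right to C.
    Visit C.
    At C: go left to S.
      S is a leaf — visit S.
    At C: no right child.
At N: no right child.
Full pre-order sequence: N, X, A, K, Z, L, J, Y, F, H, C, S.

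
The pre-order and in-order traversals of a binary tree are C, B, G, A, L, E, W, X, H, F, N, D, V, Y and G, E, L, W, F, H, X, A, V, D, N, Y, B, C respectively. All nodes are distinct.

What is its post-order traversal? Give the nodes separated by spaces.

The first element of pre-order is the root; it splits in-order into left and right subtrees.
Root C: left subtree has 13 nodes {G, E, L, W, F, H, X, A, V, D, N, Y, B}, right has 0 { }.
  Root B: left subtree has 12 nodes {G, E, L, W, F, H, X, A, V, D, N, Y}, right has 0 { }.
    Root G: left subtree has 0 nodes { }, right has 11 {E, L, W, F, H, X, A, V, D, N, Y}.
      Root A: left subtree has 6 nodes {E, L, W, F, H, X}, right has 4 {V, D, N, Y}.
        Root L: left subtree has 1 node {E}, right has 4 {W, F, H, X}.
          Root W: left subtree has 0 nodes { }, right has 3 {F, H, X}.
            Root X: left subtree has 2 nodes {F, H}, right has 0 { }.
              Root H: left subtree has 1 node {F}, right has 0 { }.
        Root N: left subtree has 2 nodes {V, D}, right has 1 {Y}.
          Root D: left subtree has 1 node {V}, right has 0 { }.

E F H X W L V D Y N A G B C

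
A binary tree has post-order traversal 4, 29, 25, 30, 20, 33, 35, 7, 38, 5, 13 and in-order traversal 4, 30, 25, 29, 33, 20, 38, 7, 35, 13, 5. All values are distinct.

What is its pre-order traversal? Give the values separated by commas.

The last element of post-order is the root; it splits in-order into left and right subtrees.
Root 13: left subtree has 9 nodes {4, 30, 25, 29, 33, 20, 38, 7, 35}, right has 1 {5}.
  Root 38: left subtree has 6 nodes {4, 30, 25, 29, 33, 20}, right has 2 {7, 35}.
    Root 33: left subtree has 4 nodes {4, 30, 25, 29}, right has 1 {20}.
      Root 30: left subtree has 1 node {4}, right has 2 {25, 29}.
        Root 25: left subtree has 0 nodes { }, right has 1 {29}.
    Root 7: left subtree has 0 nodes { }, right has 1 {35}.

13, 38, 33, 30, 4, 25, 29, 20, 7, 35, 5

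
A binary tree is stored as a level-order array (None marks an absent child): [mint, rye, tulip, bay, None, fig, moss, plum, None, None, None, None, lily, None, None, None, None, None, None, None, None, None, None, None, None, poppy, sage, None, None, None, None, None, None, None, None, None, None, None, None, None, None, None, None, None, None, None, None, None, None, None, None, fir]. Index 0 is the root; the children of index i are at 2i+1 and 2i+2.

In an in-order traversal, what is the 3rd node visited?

In-order visits the left subtree, then the node, then the right subtree.
At mint: go left to rye.
  At rye: go left to bay.
    At bay: go left to plum.
      plum is a leaf — visit plum.
    Visit bay.
    At bay: no right child.
  Visit rye.
  At rye: no right child.
Visit mint.
At mint: go right to tulip.
  At tulip: go left to fig.
    At fig: no left child.
    Visit fig.
    At fig: go right to lily.
      At lily: go left to poppy.
        At poppy: go left to fir.
          fir is a leaf — visit fir.
        Visit poppy.
        At poppy: no right child.
      Visit lily.
      At lily: go right to sage.
        sage is a leaf — visit sage.
  Visit tulip.
  At tulip: go right to moss.
    moss is a leaf — visit moss.
Full in-order sequence: plum, bay, rye, mint, fig, fir, poppy, lily, sage, tulip, moss.

rye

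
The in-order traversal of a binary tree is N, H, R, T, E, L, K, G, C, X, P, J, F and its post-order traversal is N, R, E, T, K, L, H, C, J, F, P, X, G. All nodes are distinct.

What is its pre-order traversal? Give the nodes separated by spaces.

G H N L T R E K X C P F J

The last element of post-order is the root; it splits in-order into left and right subtrees.
Root G: left subtree has 7 nodes {N, H, R, T, E, L, K}, right has 5 {C, X, P, J, F}.
  Root H: left subtree has 1 node {N}, right has 5 {R, T, E, L, K}.
    Root L: left subtree has 3 nodes {R, T, E}, right has 1 {K}.
      Root T: left subtree has 1 node {R}, right has 1 {E}.
  Root X: left subtree has 1 node {C}, right has 3 {P, J, F}.
    Root P: left subtree has 0 nodes { }, right has 2 {J, F}.
      Root F: left subtree has 1 node {J}, right has 0 { }.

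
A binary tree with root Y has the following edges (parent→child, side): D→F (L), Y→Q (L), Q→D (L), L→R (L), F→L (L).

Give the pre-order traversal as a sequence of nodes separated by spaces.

Pre-order visits the node, then its left subtree, then its right subtree.
Visit Y.
At Y: go left to Q.
  Visit Q.
  At Q: go left to D.
    Visit D.
    At D: go left to F.
      Visit F.
      At F: go left to L.
        Visit L.
        At L: go left to R.
          R is a leaf — visit R.
        At L: no right child.
      At F: no right child.
    At D: no right child.
  At Q: no right child.
At Y: no right child.

Y Q D F L R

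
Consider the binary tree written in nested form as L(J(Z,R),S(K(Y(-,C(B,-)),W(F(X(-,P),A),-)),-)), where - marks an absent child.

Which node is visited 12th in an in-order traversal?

A

In-order visits the left subtree, then the node, then the right subtree.
At L: go left to J.
  At J: go left to Z.
    Z is a leaf — visit Z.
  Visit J.
  At J: go right to R.
    R is a leaf — visit R.
Visit L.
At L: go right to S.
  At S: go left to K.
    At K: go left to Y.
      At Y: no left child.
      Visit Y.
      At Y: go right to C.
        At C: go left to B.
          B is a leaf — visit B.
        Visit C.
        At C: no right child.
    Visit K.
    At K: go right to W.
      At W: go left to F.
        At F: go left to X.
          At X: no left child.
          Visit X.
          At X: go right to P.
            P is a leaf — visit P.
        Visit F.
        At F: go right to A.
          A is a leaf — visit A.
      Visit W.
      At W: no right child.
  Visit S.
  At S: no right child.
Full in-order sequence: Z, J, R, L, Y, B, C, K, X, P, F, A, W, S.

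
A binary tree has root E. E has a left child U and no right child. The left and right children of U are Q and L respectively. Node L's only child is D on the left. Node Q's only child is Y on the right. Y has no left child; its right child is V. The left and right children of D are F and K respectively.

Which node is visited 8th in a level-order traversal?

Level-order visits nodes level by level from the root, left to right within each level.
Level 0: E
Level 1: U
Level 2: Q, L
Level 3: Y, D
Level 4: V, F, K
Full level-order sequence: E, U, Q, L, Y, D, V, F, K.

F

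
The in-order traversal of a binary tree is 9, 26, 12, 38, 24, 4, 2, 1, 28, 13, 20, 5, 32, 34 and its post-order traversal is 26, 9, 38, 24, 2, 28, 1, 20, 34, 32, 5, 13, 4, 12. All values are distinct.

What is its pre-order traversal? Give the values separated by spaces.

12 9 26 4 24 38 13 1 2 28 5 20 32 34

The last element of post-order is the root; it splits in-order into left and right subtrees.
Root 12: left subtree has 2 nodes {9, 26}, right has 11 {38, 24, 4, 2, 1, 28, 13, 20, 5, 32, 34}.
  Root 9: left subtree has 0 nodes { }, right has 1 {26}.
  Root 4: left subtree has 2 nodes {38, 24}, right has 8 {2, 1, 28, 13, 20, 5, 32, 34}.
    Root 24: left subtree has 1 node {38}, right has 0 { }.
    Root 13: left subtree has 3 nodes {2, 1, 28}, right has 4 {20, 5, 32, 34}.
      Root 1: left subtree has 1 node {2}, right has 1 {28}.
      Root 5: left subtree has 1 node {20}, right has 2 {32, 34}.
        Root 32: left subtree has 0 nodes { }, right has 1 {34}.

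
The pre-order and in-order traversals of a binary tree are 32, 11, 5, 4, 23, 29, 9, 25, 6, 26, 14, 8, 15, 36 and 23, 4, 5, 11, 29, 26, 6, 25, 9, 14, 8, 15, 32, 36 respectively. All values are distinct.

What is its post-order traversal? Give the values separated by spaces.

The first element of pre-order is the root; it splits in-order into left and right subtrees.
Root 32: left subtree has 12 nodes {23, 4, 5, 11, 29, 26, 6, 25, 9, 14, 8, 15}, right has 1 {36}.
  Root 11: left subtree has 3 nodes {23, 4, 5}, right has 8 {29, 26, 6, 25, 9, 14, 8, 15}.
    Root 5: left subtree has 2 nodes {23, 4}, right has 0 { }.
      Root 4: left subtree has 1 node {23}, right has 0 { }.
    Root 29: left subtree has 0 nodes { }, right has 7 {26, 6, 25, 9, 14, 8, 15}.
      Root 9: left subtree has 3 nodes {26, 6, 25}, right has 3 {14, 8, 15}.
        Root 25: left subtree has 2 nodes {26, 6}, right has 0 { }.
          Root 6: left subtree has 1 node {26}, right has 0 { }.
        Root 14: left subtree has 0 nodes { }, right has 2 {8, 15}.
          Root 8: left subtree has 0 nodes { }, right has 1 {15}.

23 4 5 26 6 25 15 8 14 9 29 11 36 32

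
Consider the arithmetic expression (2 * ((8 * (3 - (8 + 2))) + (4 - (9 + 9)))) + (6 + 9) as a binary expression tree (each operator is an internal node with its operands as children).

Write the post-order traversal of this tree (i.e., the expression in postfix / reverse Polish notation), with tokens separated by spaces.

2 8 3 8 2 + - * 4 9 9 + - + * 6 9 + +

Post-order on an expression tree gives postfix notation: for each operator, emit left operand, right operand, then the operator.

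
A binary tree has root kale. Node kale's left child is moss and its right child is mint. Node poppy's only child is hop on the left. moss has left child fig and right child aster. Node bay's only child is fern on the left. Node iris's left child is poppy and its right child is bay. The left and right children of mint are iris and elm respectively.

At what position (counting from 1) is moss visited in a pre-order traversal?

Pre-order visits the node, then its left subtree, then its right subtree.
Visit kale.
At kale: go left to moss.
  Visit moss.
  At moss: go left to fig.
    fig is a leaf — visit fig.
  At moss: go right to aster.
    aster is a leaf — visit aster.
At kale: go right to mint.
  Visit mint.
  At mint: go left to iris.
    Visit iris.
    At iris: go left to poppy.
      Visit poppy.
      At poppy: go left to hop.
        hop is a leaf — visit hop.
      At poppy: no right child.
    At iris: go right to bay.
      Visit bay.
      At bay: go left to fern.
        fern is a leaf — visit fern.
      At bay: no right child.
  At mint: go right to elm.
    elm is a leaf — visit elm.
Full pre-order sequence: kale, moss, fig, aster, mint, iris, poppy, hop, bay, fern, elm.

2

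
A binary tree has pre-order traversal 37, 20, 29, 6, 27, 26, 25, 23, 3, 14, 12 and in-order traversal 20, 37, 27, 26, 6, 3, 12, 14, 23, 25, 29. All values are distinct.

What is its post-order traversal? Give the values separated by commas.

20, 26, 27, 12, 14, 3, 23, 25, 6, 29, 37

The first element of pre-order is the root; it splits in-order into left and right subtrees.
Root 37: left subtree has 1 node {20}, right has 9 {27, 26, 6, 3, 12, 14, 23, 25, 29}.
  Root 29: left subtree has 8 nodes {27, 26, 6, 3, 12, 14, 23, 25}, right has 0 { }.
    Root 6: left subtree has 2 nodes {27, 26}, right has 5 {3, 12, 14, 23, 25}.
      Root 27: left subtree has 0 nodes { }, right has 1 {26}.
      Root 25: left subtree has 4 nodes {3, 12, 14, 23}, right has 0 { }.
        Root 23: left subtree has 3 nodes {3, 12, 14}, right has 0 { }.
          Root 3: left subtree has 0 nodes { }, right has 2 {12, 14}.
            Root 14: left subtree has 1 node {12}, right has 0 { }.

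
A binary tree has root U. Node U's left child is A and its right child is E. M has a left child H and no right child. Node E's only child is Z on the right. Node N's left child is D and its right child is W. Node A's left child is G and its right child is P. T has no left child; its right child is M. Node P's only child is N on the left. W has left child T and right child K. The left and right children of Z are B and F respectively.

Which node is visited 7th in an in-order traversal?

M

In-order visits the left subtree, then the node, then the right subtree.
At U: go left to A.
  At A: go left to G.
    G is a leaf — visit G.
  Visit A.
  At A: go right to P.
    At P: go left to N.
      At N: go left to D.
        D is a leaf — visit D.
      Visit N.
      At N: go right to W.
        At W: go left to T.
          At T: no left child.
          Visit T.
          At T: go right to M.
            At M: go left to H.
              H is a leaf — visit H.
            Visit M.
            At M: no right child.
        Visit W.
        At W: go right to K.
          K is a leaf — visit K.
    Visit P.
    At P: no right child.
Visit U.
At U: go right to E.
  At E: no left child.
  Visit E.
  At E: go right to Z.
    At Z: go left to B.
      B is a leaf — visit B.
    Visit Z.
    At Z: go right to F.
      F is a leaf — visit F.
Full in-order sequence: G, A, D, N, T, H, M, W, K, P, U, E, B, Z, F.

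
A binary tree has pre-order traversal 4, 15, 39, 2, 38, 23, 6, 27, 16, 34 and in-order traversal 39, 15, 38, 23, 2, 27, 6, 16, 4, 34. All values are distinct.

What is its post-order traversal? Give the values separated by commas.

39, 23, 38, 27, 16, 6, 2, 15, 34, 4

The first element of pre-order is the root; it splits in-order into left and right subtrees.
Root 4: left subtree has 8 nodes {39, 15, 38, 23, 2, 27, 6, 16}, right has 1 {34}.
  Root 15: left subtree has 1 node {39}, right has 6 {38, 23, 2, 27, 6, 16}.
    Root 2: left subtree has 2 nodes {38, 23}, right has 3 {27, 6, 16}.
      Root 38: left subtree has 0 nodes { }, right has 1 {23}.
      Root 6: left subtree has 1 node {27}, right has 1 {16}.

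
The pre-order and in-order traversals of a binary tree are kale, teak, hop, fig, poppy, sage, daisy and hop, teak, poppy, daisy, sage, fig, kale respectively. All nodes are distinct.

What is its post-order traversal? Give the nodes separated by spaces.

hop daisy sage poppy fig teak kale

The first element of pre-order is the root; it splits in-order into left and right subtrees.
Root kale: left subtree has 6 nodes {hop, teak, poppy, daisy, sage, fig}, right has 0 { }.
  Root teak: left subtree has 1 node {hop}, right has 4 {poppy, daisy, sage, fig}.
    Root fig: left subtree has 3 nodes {poppy, daisy, sage}, right has 0 { }.
      Root poppy: left subtree has 0 nodes { }, right has 2 {daisy, sage}.
        Root sage: left subtree has 1 node {daisy}, right has 0 { }.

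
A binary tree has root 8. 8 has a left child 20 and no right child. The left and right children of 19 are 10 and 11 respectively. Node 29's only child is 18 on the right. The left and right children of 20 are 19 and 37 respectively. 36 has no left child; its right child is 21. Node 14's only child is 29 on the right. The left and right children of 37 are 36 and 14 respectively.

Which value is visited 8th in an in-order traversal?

In-order visits the left subtree, then the node, then the right subtree.
At 8: go left to 20.
  At 20: go left to 19.
    At 19: go left to 10.
      10 is a leaf — visit 10.
    Visit 19.
    At 19: go right to 11.
      11 is a leaf — visit 11.
  Visit 20.
  At 20: go right to 37.
    At 37: go left to 36.
      At 36: no left child.
      Visit 36.
      At 36: go right to 21.
        21 is a leaf — visit 21.
    Visit 37.
    At 37: go right to 14.
      At 14: no left child.
      Visit 14.
      At 14: go right to 29.
        At 29: no left child.
        Visit 29.
        At 29: go right to 18.
          18 is a leaf — visit 18.
Visit 8.
At 8: no right child.
Full in-order sequence: 10, 19, 11, 20, 36, 21, 37, 14, 29, 18, 8.

14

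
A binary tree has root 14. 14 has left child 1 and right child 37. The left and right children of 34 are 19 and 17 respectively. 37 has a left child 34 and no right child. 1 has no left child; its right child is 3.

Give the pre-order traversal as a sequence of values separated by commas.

14, 1, 3, 37, 34, 19, 17

Pre-order visits the node, then its left subtree, then its right subtree.
Visit 14.
At 14: go left to 1.
  Visit 1.
  At 1: no left child.
  At 1: go right to 3.
    3 is a leaf — visit 3.
At 14: go right to 37.
  Visit 37.
  At 37: go left to 34.
    Visit 34.
    At 34: go left to 19.
      19 is a leaf — visit 19.
    At 34: go right to 17.
      17 is a leaf — visit 17.
  At 37: no right child.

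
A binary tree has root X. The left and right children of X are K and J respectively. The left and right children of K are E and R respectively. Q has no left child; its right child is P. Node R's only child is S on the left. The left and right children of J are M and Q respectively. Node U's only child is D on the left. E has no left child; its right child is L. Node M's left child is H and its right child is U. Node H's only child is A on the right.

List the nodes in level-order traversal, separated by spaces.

Level-order visits nodes level by level from the root, left to right within each level.
Level 0: X
Level 1: K, J
Level 2: E, R, M, Q
Level 3: L, S, H, U, P
Level 4: A, D

X K J E R M Q L S H U P A D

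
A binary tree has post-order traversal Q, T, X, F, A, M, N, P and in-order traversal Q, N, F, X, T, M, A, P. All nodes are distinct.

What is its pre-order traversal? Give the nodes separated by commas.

P, N, Q, M, F, X, T, A

The last element of post-order is the root; it splits in-order into left and right subtrees.
Root P: left subtree has 7 nodes {Q, N, F, X, T, M, A}, right has 0 { }.
  Root N: left subtree has 1 node {Q}, right has 5 {F, X, T, M, A}.
    Root M: left subtree has 3 nodes {F, X, T}, right has 1 {A}.
      Root F: left subtree has 0 nodes { }, right has 2 {X, T}.
        Root X: left subtree has 0 nodes { }, right has 1 {T}.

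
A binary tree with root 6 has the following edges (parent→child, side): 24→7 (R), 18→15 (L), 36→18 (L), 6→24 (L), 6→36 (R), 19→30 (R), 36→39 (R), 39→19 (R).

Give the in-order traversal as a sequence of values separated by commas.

In-order visits the left subtree, then the node, then the right subtree.
At 6: go left to 24.
  At 24: no left child.
  Visit 24.
  At 24: go right to 7.
    7 is a leaf — visit 7.
Visit 6.
At 6: go right to 36.
  At 36: go left to 18.
    At 18: go left to 15.
      15 is a leaf — visit 15.
    Visit 18.
    At 18: no right child.
  Visit 36.
  At 36: go right to 39.
    At 39: no left child.
    Visit 39.
    At 39: go right to 19.
      At 19: no left child.
      Visit 19.
      At 19: go right to 30.
        30 is a leaf — visit 30.

24, 7, 6, 15, 18, 36, 39, 19, 30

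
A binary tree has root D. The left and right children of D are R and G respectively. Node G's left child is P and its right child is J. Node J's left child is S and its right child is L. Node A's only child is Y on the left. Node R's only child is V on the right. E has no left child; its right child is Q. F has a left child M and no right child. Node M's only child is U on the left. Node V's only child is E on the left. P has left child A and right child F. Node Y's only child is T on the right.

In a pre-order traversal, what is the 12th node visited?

M

Pre-order visits the node, then its left subtree, then its right subtree.
Visit D.
At D: go left to R.
  Visit R.
  At R: no left child.
  At R: go right to V.
    Visit V.
    At V: go left to E.
      Visit E.
      At E: no left child.
      At E: go right to Q.
        Q is a leaf — visit Q.
    At V: no right child.
At D: go right to G.
  Visit G.
  At G: go left to P.
    Visit P.
    At P: go left to A.
      Visit A.
      At A: go left to Y.
        Visit Y.
        At Y: no left child.
        At Y: go right to T.
          T is a leaf — visit T.
      At A: no right child.
    At P: go right to F.
      Visit F.
      At F: go left to M.
        Visit M.
        At M: go left to U.
          U is a leaf — visit U.
        At M: no right child.
      At F: no right child.
  At G: go right to J.
    Visit J.
    At J: go left to S.
      S is a leaf — visit S.
    At J: go right to L.
      L is a leaf — visit L.
Full pre-order sequence: D, R, V, E, Q, G, P, A, Y, T, F, M, U, J, S, L.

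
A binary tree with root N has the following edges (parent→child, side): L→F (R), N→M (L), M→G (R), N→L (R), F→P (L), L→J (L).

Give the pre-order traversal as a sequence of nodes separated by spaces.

N M G L J F P

Pre-order visits the node, then its left subtree, then its right subtree.
Visit N.
At N: go left to M.
  Visit M.
  At M: no left child.
  At M: go right to G.
    G is a leaf — visit G.
At N: go right to L.
  Visit L.
  At L: go left to J.
    J is a leaf — visit J.
  At L: go right to F.
    Visit F.
    At F: go left to P.
      P is a leaf — visit P.
    At F: no right child.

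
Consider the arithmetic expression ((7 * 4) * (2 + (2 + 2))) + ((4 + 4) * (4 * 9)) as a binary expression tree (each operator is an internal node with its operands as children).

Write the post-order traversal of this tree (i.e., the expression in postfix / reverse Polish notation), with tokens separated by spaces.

Post-order on an expression tree gives postfix notation: for each operator, emit left operand, right operand, then the operator.

7 4 * 2 2 2 + + * 4 4 + 4 9 * * +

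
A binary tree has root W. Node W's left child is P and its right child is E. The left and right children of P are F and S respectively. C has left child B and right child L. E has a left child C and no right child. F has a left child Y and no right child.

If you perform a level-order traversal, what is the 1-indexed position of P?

2

Level-order visits nodes level by level from the root, left to right within each level.
Level 0: W
Level 1: P, E
Level 2: F, S, C
Level 3: Y, B, L
Full level-order sequence: W, P, E, F, S, C, Y, B, L.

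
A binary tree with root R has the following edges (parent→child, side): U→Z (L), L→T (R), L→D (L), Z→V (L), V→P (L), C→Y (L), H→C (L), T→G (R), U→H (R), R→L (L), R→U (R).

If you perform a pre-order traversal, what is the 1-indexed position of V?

Pre-order visits the node, then its left subtree, then its right subtree.
Visit R.
At R: go left to L.
  Visit L.
  At L: go left to D.
    D is a leaf — visit D.
  At L: go right to T.
    Visit T.
    At T: no left child.
    At T: go right to G.
      G is a leaf — visit G.
At R: go right to U.
  Visit U.
  At U: go left to Z.
    Visit Z.
    At Z: go left to V.
      Visit V.
      At V: go left to P.
        P is a leaf — visit P.
      At V: no right child.
    At Z: no right child.
  At U: go right to H.
    Visit H.
    At H: go left to C.
      Visit C.
      At C: go left to Y.
        Y is a leaf — visit Y.
      At C: no right child.
    At H: no right child.
Full pre-order sequence: R, L, D, T, G, U, Z, V, P, H, C, Y.

8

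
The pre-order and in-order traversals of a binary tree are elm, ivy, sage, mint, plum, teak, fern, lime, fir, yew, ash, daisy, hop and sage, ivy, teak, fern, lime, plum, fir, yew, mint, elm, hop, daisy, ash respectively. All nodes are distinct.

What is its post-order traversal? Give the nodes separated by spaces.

sage lime fern teak yew fir plum mint ivy hop daisy ash elm

The first element of pre-order is the root; it splits in-order into left and right subtrees.
Root elm: left subtree has 9 nodes {sage, ivy, teak, fern, lime, plum, fir, yew, mint}, right has 3 {hop, daisy, ash}.
  Root ivy: left subtree has 1 node {sage}, right has 7 {teak, fern, lime, plum, fir, yew, mint}.
    Root mint: left subtree has 6 nodes {teak, fern, lime, plum, fir, yew}, right has 0 { }.
      Root plum: left subtree has 3 nodes {teak, fern, lime}, right has 2 {fir, yew}.
        Root teak: left subtree has 0 nodes { }, right has 2 {fern, lime}.
          Root fern: left subtree has 0 nodes { }, right has 1 {lime}.
        Root fir: left subtree has 0 nodes { }, right has 1 {yew}.
  Root ash: left subtree has 2 nodes {hop, daisy}, right has 0 { }.
    Root daisy: left subtree has 1 node {hop}, right has 0 { }.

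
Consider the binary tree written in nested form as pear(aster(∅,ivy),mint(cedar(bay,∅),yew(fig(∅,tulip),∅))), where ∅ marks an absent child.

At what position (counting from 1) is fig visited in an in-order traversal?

In-order visits the left subtree, then the node, then the right subtree.
At pear: go left to aster.
  At aster: no left child.
  Visit aster.
  At aster: go right to ivy.
    ivy is a leaf — visit ivy.
Visit pear.
At pear: go right to mint.
  At mint: go left to cedar.
    At cedar: go left to bay.
      bay is a leaf — visit bay.
    Visit cedar.
    At cedar: no right child.
  Visit mint.
  At mint: go right to yew.
    At yew: go left to fig.
      At fig: no left child.
      Visit fig.
      At fig: go right to tulip.
        tulip is a leaf — visit tulip.
    Visit yew.
    At yew: no right child.
Full in-order sequence: aster, ivy, pear, bay, cedar, mint, fig, tulip, yew.

7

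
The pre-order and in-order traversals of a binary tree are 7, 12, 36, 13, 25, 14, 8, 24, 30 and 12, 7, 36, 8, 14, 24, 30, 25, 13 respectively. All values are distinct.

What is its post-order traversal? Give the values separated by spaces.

12 8 30 24 14 25 13 36 7

The first element of pre-order is the root; it splits in-order into left and right subtrees.
Root 7: left subtree has 1 node {12}, right has 7 {36, 8, 14, 24, 30, 25, 13}.
  Root 36: left subtree has 0 nodes { }, right has 6 {8, 14, 24, 30, 25, 13}.
    Root 13: left subtree has 5 nodes {8, 14, 24, 30, 25}, right has 0 { }.
      Root 25: left subtree has 4 nodes {8, 14, 24, 30}, right has 0 { }.
        Root 14: left subtree has 1 node {8}, right has 2 {24, 30}.
          Root 24: left subtree has 0 nodes { }, right has 1 {30}.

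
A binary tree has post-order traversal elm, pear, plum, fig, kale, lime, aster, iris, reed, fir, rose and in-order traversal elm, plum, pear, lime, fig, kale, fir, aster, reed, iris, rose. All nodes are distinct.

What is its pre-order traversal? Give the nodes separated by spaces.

The last element of post-order is the root; it splits in-order into left and right subtrees.
Root rose: left subtree has 10 nodes {elm, plum, pear, lime, fig, kale, fir, aster, reed, iris}, right has 0 { }.
  Root fir: left subtree has 6 nodes {elm, plum, pear, lime, fig, kale}, right has 3 {aster, reed, iris}.
    Root lime: left subtree has 3 nodes {elm, plum, pear}, right has 2 {fig, kale}.
      Root plum: left subtree has 1 node {elm}, right has 1 {pear}.
      Root kale: left subtree has 1 node {fig}, right has 0 { }.
    Root reed: left subtree has 1 node {aster}, right has 1 {iris}.

rose fir lime plum elm pear kale fig reed aster iris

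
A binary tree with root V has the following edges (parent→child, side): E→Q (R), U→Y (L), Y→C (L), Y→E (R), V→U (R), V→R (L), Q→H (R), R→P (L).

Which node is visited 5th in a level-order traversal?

Level-order visits nodes level by level from the root, left to right within each level.
Level 0: V
Level 1: R, U
Level 2: P, Y
Level 3: C, E
Level 4: Q
Level 5: H
Full level-order sequence: V, R, U, P, Y, C, E, Q, H.

Y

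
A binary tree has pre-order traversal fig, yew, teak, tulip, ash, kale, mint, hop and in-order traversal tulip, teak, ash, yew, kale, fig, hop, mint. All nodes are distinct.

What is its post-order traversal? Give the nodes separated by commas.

The first element of pre-order is the root; it splits in-order into left and right subtrees.
Root fig: left subtree has 5 nodes {tulip, teak, ash, yew, kale}, right has 2 {hop, mint}.
  Root yew: left subtree has 3 nodes {tulip, teak, ash}, right has 1 {kale}.
    Root teak: left subtree has 1 node {tulip}, right has 1 {ash}.
  Root mint: left subtree has 1 node {hop}, right has 0 { }.

tulip, ash, teak, kale, yew, hop, mint, fig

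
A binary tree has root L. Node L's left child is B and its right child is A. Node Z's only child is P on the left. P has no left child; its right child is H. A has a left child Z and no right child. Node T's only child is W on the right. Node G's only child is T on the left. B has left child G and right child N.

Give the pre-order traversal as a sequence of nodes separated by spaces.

L B G T W N A Z P H

Pre-order visits the node, then its left subtree, then its right subtree.
Visit L.
At L: go left to B.
  Visit B.
  At B: go left to G.
    Visit G.
    At G: go left to T.
      Visit T.
      At T: no left child.
      At T: go right to W.
        W is a leaf — visit W.
    At G: no right child.
  At B: go right to N.
    N is a leaf — visit N.
At L: go right to A.
  Visit A.
  At A: go left to Z.
    Visit Z.
    At Z: go left to P.
      Visit P.
      At P: no left child.
      At P: go right to H.
        H is a leaf — visit H.
    At Z: no right child.
  At A: no right child.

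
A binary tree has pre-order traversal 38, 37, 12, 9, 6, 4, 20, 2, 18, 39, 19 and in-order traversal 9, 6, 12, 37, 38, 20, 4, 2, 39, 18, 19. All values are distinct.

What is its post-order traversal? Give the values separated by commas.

The first element of pre-order is the root; it splits in-order into left and right subtrees.
Root 38: left subtree has 4 nodes {9, 6, 12, 37}, right has 6 {20, 4, 2, 39, 18, 19}.
  Root 37: left subtree has 3 nodes {9, 6, 12}, right has 0 { }.
    Root 12: left subtree has 2 nodes {9, 6}, right has 0 { }.
      Root 9: left subtree has 0 nodes { }, right has 1 {6}.
  Root 4: left subtree has 1 node {20}, right has 4 {2, 39, 18, 19}.
    Root 2: left subtree has 0 nodes { }, right has 3 {39, 18, 19}.
      Root 18: left subtree has 1 node {39}, right has 1 {19}.

6, 9, 12, 37, 20, 39, 19, 18, 2, 4, 38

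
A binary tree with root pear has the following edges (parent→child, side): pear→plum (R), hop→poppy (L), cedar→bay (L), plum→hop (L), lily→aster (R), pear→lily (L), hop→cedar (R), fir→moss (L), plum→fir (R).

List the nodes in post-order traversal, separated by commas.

Post-order visits the left subtree, then the right subtree, then the node.
At pear: go left to lily.
  At lily: no left child.
  At lily: go right to aster.
    aster is a leaf — visit aster.
  Visit lily.
At pear: go right to plum.
  At plum: go left to hop.
    At hop: go left to poppy.
      poppy is a leaf — visit poppy.
    At hop: go right to cedar.
      At cedar: go left to bay.
        bay is a leaf — visit bay.
      At cedar: no right child.
      Visit cedar.
    Visit hop.
  At plum: go right to fir.
    At fir: go left to moss.
      moss is a leaf — visit moss.
    At fir: no right child.
    Visit fir.
  Visit plum.
Visit pear.

aster, lily, poppy, bay, cedar, hop, moss, fir, plum, pear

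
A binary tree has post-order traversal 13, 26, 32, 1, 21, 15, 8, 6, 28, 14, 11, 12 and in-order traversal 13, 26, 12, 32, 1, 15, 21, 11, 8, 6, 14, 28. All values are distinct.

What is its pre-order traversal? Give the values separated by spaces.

The last element of post-order is the root; it splits in-order into left and right subtrees.
Root 12: left subtree has 2 nodes {13, 26}, right has 9 {32, 1, 15, 21, 11, 8, 6, 14, 28}.
  Root 26: left subtree has 1 node {13}, right has 0 { }.
  Root 11: left subtree has 4 nodes {32, 1, 15, 21}, right has 4 {8, 6, 14, 28}.
    Root 15: left subtree has 2 nodes {32, 1}, right has 1 {21}.
      Root 1: left subtree has 1 node {32}, right has 0 { }.
    Root 14: left subtree has 2 nodes {8, 6}, right has 1 {28}.
      Root 6: left subtree has 1 node {8}, right has 0 { }.

12 26 13 11 15 1 32 21 14 6 8 28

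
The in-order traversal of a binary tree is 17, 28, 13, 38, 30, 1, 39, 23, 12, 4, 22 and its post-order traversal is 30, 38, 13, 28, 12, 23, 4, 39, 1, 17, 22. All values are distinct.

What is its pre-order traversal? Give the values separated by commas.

The last element of post-order is the root; it splits in-order into left and right subtrees.
Root 22: left subtree has 10 nodes {17, 28, 13, 38, 30, 1, 39, 23, 12, 4}, right has 0 { }.
  Root 17: left subtree has 0 nodes { }, right has 9 {28, 13, 38, 30, 1, 39, 23, 12, 4}.
    Root 1: left subtree has 4 nodes {28, 13, 38, 30}, right has 4 {39, 23, 12, 4}.
      Root 28: left subtree has 0 nodes { }, right has 3 {13, 38, 30}.
        Root 13: left subtree has 0 nodes { }, right has 2 {38, 30}.
          Root 38: left subtree has 0 nodes { }, right has 1 {30}.
      Root 39: left subtree has 0 nodes { }, right has 3 {23, 12, 4}.
        Root 4: left subtree has 2 nodes {23, 12}, right has 0 { }.
          Root 23: left subtree has 0 nodes { }, right has 1 {12}.

22, 17, 1, 28, 13, 38, 30, 39, 4, 23, 12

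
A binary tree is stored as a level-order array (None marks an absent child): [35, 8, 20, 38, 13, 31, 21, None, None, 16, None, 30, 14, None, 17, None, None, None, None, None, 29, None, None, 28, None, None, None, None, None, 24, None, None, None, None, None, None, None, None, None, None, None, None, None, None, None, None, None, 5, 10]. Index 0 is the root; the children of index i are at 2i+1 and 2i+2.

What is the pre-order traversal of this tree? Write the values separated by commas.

35, 8, 38, 13, 16, 29, 20, 31, 30, 28, 5, 10, 14, 21, 17, 24

Pre-order visits the node, then its left subtree, then its right subtree.
Visit 35.
At 35: go left to 8.
  Visit 8.
  At 8: go left to 38.
    38 is a leaf — visit 38.
  At 8: go right to 13.
    Visit 13.
    At 13: go left to 16.
      Visit 16.
      At 16: no left child.
      At 16: go right to 29.
        29 is a leaf — visit 29.
    At 13: no right child.
At 35: go right to 20.
  Visit 20.
  At 20: go left to 31.
    Visit 31.
    At 31: go left to 30.
      Visit 30.
      At 30: go left to 28.
        Visit 28.
        At 28: go left to 5.
          5 is a leaf — visit 5.
        At 28: go right to 10.
          10 is a leaf — visit 10.
      At 30: no right child.
    At 31: go right to 14.
      14 is a leaf — visit 14.
  At 20: go right to 21.
    Visit 21.
    At 21: no left child.
    At 21: go right to 17.
      Visit 17.
      At 17: go left to 24.
        24 is a leaf — visit 24.
      At 17: no right child.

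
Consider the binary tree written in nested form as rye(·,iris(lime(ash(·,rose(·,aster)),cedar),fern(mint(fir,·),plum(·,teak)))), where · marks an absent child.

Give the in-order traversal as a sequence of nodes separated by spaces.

rye ash rose aster lime cedar iris fir mint fern plum teak

In-order visits the left subtree, then the node, then the right subtree.
At rye: no left child.
Visit rye.
At rye: go right to iris.
  At iris: go left to lime.
    At lime: go left to ash.
      At ash: no left child.
      Visit ash.
      At ash: go right to rose.
        At rose: no left child.
        Visit rose.
        At rose: go right to aster.
          aster is a leaf — visit aster.
    Visit lime.
    At lime: go right to cedar.
      cedar is a leaf — visit cedar.
  Visit iris.
  At iris: go right to fern.
    At fern: go left to mint.
      At mint: go left to fir.
        fir is a leaf — visit fir.
      Visit mint.
      At mint: no right child.
    Visit fern.
    At fern: go right to plum.
      At plum: no left child.
      Visit plum.
      At plum: go right to teak.
        teak is a leaf — visit teak.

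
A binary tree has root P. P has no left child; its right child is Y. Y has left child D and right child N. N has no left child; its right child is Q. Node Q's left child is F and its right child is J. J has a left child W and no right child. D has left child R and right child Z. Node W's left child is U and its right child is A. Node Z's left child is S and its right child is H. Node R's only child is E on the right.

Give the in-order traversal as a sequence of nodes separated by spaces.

In-order visits the left subtree, then the node, then the right subtree.
At P: no left child.
Visit P.
At P: go right to Y.
  At Y: go left to D.
    At D: go left to R.
      At R: no left child.
      Visit R.
      At R: go right to E.
        E is a leaf — visit E.
    Visit D.
    At D: go right to Z.
      At Z: go left to S.
        S is a leaf — visit S.
      Visit Z.
      At Z: go right to H.
        H is a leaf — visit H.
  Visit Y.
  At Y: go right to N.
    At N: no left child.
    Visit N.
    At N: go right to Q.
      At Q: go left to F.
        F is a leaf — visit F.
      Visit Q.
      At Q: go right to J.
        At J: go left to W.
          At W: go left to U.
            U is a leaf — visit U.
          Visit W.
          At W: go right to A.
            A is a leaf — visit A.
        Visit J.
        At J: no right child.

P R E D S Z H Y N F Q U W A J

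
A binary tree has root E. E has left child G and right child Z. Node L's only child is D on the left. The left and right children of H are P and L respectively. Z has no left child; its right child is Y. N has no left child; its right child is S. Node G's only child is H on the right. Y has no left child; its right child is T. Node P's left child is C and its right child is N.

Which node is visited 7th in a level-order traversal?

Level-order visits nodes level by level from the root, left to right within each level.
Level 0: E
Level 1: G, Z
Level 2: H, Y
Level 3: P, L, T
Level 4: C, N, D
Level 5: S
Full level-order sequence: E, G, Z, H, Y, P, L, T, C, N, D, S.

L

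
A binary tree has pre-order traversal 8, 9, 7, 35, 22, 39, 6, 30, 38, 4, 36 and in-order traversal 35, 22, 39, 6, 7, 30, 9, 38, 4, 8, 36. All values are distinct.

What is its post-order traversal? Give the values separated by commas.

The first element of pre-order is the root; it splits in-order into left and right subtrees.
Root 8: left subtree has 9 nodes {35, 22, 39, 6, 7, 30, 9, 38, 4}, right has 1 {36}.
  Root 9: left subtree has 6 nodes {35, 22, 39, 6, 7, 30}, right has 2 {38, 4}.
    Root 7: left subtree has 4 nodes {35, 22, 39, 6}, right has 1 {30}.
      Root 35: left subtree has 0 nodes { }, right has 3 {22, 39, 6}.
        Root 22: left subtree has 0 nodes { }, right has 2 {39, 6}.
          Root 39: left subtree has 0 nodes { }, right has 1 {6}.
    Root 38: left subtree has 0 nodes { }, right has 1 {4}.

6, 39, 22, 35, 30, 7, 4, 38, 9, 36, 8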